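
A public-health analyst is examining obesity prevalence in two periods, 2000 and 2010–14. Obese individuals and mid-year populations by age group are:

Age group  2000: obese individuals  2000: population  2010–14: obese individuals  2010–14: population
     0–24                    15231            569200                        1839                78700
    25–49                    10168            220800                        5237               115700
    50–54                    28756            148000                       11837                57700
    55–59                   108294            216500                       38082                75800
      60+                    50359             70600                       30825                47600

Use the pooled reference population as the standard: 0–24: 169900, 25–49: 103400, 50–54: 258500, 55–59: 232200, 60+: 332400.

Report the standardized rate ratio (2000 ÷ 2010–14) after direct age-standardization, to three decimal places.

1.049

Age-specific rates per 1000 for 2000: 26.759, 46.051, 194.297, 500.203, 713.300.
For 2010–14: 23.367, 45.264, 205.147, 502.401, 647.584.
Standard total = 1096400; weights = 0.1550, 0.0943, 0.2358, 0.2118, 0.3032.
2000: 0.1550×26.759 + 0.0943×46.051 + 0.2358×194.297 + 0.2118×500.203 + 0.3032×713.300 = 376.4885 per 1000.
2010–14: 0.1550×23.367 + 0.0943×45.264 + 0.2358×205.147 + 0.2118×502.401 + 0.3032×647.584 = 358.9889 per 1000.
Ratio = 376.4885 ÷ 358.9889 = 1.04875.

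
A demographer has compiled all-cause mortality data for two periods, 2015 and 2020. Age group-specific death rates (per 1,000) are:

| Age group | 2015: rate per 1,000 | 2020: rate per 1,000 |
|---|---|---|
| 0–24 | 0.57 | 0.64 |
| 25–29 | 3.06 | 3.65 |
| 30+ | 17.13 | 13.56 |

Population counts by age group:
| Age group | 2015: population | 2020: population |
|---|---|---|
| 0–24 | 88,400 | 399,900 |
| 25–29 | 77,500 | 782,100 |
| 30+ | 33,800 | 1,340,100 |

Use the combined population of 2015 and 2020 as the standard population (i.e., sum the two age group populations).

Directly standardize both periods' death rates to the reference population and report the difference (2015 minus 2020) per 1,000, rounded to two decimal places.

1.60

Combined standard total = 2,721,800; weights = 0.1794, 0.3158, 0.5048.
2015: 0.1794×0.57 + 0.3158×3.06 + 0.5048×17.13 = 9.7155 per 1,000.
2020: 0.1794×0.64 + 0.3158×3.65 + 0.5048×13.56 = 8.1123 per 1,000.
Difference = 9.7155 − 8.1123 = 1.6032.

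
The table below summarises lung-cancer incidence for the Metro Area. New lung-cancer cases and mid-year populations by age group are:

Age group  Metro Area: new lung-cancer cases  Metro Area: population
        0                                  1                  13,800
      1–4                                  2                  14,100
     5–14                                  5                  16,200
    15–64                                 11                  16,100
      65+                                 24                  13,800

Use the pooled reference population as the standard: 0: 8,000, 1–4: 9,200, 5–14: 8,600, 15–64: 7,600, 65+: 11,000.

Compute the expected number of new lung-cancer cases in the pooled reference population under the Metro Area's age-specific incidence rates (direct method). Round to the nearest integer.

Age-specific rates per 100,000 for the Metro Area: 7.25, 14.18, 30.86, 68.32, 173.91.
Expected new lung-cancer cases = Σ (standard pop × age-specific rate ÷ 100,000)
= 8,000×7.25/100,000 + 9,200×14.18/100,000 + 8,600×30.86/100,000 + 7,600×68.32/100,000 + 11,000×173.91/100,000
= 0.58 + 1.30 + 2.65 + 5.19 + 19.13 = 28.86.

29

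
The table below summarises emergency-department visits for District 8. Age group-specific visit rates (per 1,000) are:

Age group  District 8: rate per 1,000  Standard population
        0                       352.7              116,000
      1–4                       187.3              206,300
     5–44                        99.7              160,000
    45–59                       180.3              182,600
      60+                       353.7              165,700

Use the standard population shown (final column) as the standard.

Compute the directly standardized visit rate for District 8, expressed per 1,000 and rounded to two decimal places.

Standard total = 830,600; weights = 0.1397, 0.2484, 0.1926, 0.2198, 0.1995.
Standardized rate: 0.1397×352.7 + 0.2484×187.3 + 0.1926×99.7 + 0.2198×180.3 + 0.1995×353.7 = 225.1819 per 1,000.

225.18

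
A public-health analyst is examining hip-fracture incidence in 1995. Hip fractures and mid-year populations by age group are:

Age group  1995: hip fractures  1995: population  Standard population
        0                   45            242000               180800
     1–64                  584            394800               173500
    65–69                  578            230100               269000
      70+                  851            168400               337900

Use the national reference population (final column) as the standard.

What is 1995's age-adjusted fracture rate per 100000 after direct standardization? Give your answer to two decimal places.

Age-specific rates per 100000 for 1995: 18.60, 147.92, 251.20, 505.34.
Standard total = 961200; weights = 0.1881, 0.1805, 0.2799, 0.3515.
Standardized rate: 0.1881×18.60 + 0.1805×147.92 + 0.2799×251.20 + 0.3515×505.34 = 278.1461 per 100000.

278.15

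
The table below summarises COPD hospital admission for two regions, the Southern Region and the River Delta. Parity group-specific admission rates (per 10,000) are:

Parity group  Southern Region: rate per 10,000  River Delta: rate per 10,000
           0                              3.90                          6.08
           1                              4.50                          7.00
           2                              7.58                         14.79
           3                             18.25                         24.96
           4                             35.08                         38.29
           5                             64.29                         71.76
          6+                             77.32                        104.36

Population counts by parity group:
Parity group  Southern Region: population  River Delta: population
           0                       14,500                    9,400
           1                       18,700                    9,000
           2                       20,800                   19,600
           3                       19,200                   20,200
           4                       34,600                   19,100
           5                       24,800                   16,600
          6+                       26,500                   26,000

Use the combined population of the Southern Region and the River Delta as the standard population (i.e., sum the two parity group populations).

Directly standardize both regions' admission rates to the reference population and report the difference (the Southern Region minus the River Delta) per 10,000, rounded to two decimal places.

Combined standard total = 279,000; weights = 0.0857, 0.0993, 0.1448, 0.1412, 0.1925, 0.1484, 0.1882.
The Southern Region: 0.0857×3.90 + 0.0993×4.50 + 0.1448×7.58 + 0.1412×18.25 + 0.1925×35.08 + 0.1484×64.29 + 0.1882×77.32 = 35.2969 per 10,000.
The River Delta: 0.0857×6.08 + 0.0993×7.00 + 0.1448×14.79 + 0.1412×24.96 + 0.1925×38.29 + 0.1484×71.76 + 0.1882×104.36 = 44.5380 per 10,000.
Difference = 35.2969 − 44.5380 = -9.2410.

-9.24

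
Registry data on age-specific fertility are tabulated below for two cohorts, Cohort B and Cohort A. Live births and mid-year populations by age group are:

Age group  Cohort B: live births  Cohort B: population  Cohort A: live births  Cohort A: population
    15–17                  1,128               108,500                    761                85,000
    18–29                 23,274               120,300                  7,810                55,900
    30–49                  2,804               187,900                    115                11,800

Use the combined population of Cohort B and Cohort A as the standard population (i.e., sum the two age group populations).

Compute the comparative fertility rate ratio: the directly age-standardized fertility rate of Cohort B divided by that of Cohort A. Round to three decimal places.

Age-specific rates per 1,000 for Cohort B: 10.396, 193.466, 14.923.
For Cohort A: 8.953, 139.714, 9.746.
Combined standard total = 569,400; weights = 0.3398, 0.3094, 0.3507.
Cohort B: 0.3398×10.396 + 0.3094×193.466 + 0.3507×14.923 = 68.6346 per 1,000.
Cohort A: 0.3398×8.953 + 0.3094×139.714 + 0.3507×9.746 = 49.6947 per 1,000.
Ratio = 68.6346 ÷ 49.6947 = 1.38112.

1.381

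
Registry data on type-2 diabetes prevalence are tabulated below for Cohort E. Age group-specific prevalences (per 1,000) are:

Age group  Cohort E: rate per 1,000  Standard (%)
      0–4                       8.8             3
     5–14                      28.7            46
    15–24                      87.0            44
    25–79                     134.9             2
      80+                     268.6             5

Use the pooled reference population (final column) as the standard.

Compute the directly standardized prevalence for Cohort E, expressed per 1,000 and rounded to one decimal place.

67.9

Standard weights: 0.03, 0.46, 0.44, 0.02, 0.05.
Standardized rate: 0.0300×8.8 + 0.4600×28.7 + 0.4400×87.0 + 0.0200×134.9 + 0.0500×268.6 = 67.8740 per 1,000.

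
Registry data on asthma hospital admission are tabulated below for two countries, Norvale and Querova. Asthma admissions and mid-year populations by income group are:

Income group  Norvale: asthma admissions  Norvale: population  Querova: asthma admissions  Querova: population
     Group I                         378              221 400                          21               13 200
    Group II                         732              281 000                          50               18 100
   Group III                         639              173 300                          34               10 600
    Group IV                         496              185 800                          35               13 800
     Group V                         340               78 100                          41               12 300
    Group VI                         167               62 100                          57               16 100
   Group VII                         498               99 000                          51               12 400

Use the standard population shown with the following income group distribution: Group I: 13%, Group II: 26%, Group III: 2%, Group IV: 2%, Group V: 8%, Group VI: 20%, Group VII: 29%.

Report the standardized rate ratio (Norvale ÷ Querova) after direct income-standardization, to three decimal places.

1.051

Income-specific rates per 10 000 for Norvale: 17.07, 26.05, 36.87, 26.70, 43.53, 26.89, 50.30.
For Querova: 15.91, 27.62, 32.08, 25.36, 33.33, 35.40, 41.13.
Standard weights: 0.13, 0.26, 0.02, 0.02, 0.08, 0.20, 0.29.
Norvale: 0.1300×17.07 + 0.2600×26.05 + 0.0200×36.87 + 0.0200×26.70 + 0.0800×43.53 + 0.2000×26.89 + 0.2900×50.30 = 33.7128 per 10 000.
Querova: 0.1300×15.91 + 0.2600×27.62 + 0.0200×32.08 + 0.0200×25.36 + 0.0800×33.33 + 0.2000×35.40 + 0.2900×41.13 = 32.0741 per 10 000.
Ratio = 33.7128 ÷ 32.0741 = 1.05109.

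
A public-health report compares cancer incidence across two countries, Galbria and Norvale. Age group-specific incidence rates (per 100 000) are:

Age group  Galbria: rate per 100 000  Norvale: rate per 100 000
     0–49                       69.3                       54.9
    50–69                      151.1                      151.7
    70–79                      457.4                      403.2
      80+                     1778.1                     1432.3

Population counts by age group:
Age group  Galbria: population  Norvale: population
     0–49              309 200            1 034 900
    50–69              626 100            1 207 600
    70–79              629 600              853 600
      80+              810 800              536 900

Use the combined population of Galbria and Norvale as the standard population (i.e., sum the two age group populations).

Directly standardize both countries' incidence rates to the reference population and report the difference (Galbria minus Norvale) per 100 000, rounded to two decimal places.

Combined standard total = 6 008 700; weights = 0.2237, 0.3052, 0.2468, 0.2243.
Galbria: 0.2237×69.3 + 0.3052×151.1 + 0.2468×457.4 + 0.2243×1778.1 = 573.3319 per 100 000.
Norvale: 0.2237×54.9 + 0.3052×151.7 + 0.2468×403.2 + 0.2243×1432.3 = 479.3550 per 100 000.
Difference = 573.3319 − 479.3550 = 93.9769.

93.98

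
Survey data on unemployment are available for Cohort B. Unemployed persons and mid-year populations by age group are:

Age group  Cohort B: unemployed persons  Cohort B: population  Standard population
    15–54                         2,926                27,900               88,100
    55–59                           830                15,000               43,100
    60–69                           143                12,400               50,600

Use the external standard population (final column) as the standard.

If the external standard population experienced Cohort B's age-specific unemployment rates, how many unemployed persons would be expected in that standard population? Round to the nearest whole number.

Age-specific rates per 1,000 for Cohort B: 104.875, 55.333, 11.532.
Expected unemployed persons = Σ (standard pop × age-specific rate ÷ 1,000)
= 88,100×104.875/1,000 + 43,100×55.333/1,000 + 50,600×11.532/1,000
= 9239.45 + 2384.87 + 583.53 = 12207.85.

12208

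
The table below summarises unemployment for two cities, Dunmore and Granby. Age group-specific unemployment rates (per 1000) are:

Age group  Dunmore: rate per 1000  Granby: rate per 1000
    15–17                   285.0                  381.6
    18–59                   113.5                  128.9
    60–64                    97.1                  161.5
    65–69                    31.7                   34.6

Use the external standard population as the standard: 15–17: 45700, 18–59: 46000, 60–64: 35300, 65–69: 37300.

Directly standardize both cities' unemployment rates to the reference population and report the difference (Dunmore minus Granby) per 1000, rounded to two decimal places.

Standard total = 164300; weights = 0.2781, 0.2800, 0.2149, 0.2270.
Dunmore: 0.2781×285.0 + 0.2800×113.5 + 0.2149×97.1 + 0.2270×31.7 = 139.1086 per 1000.
Granby: 0.2781×381.6 + 0.2800×128.9 + 0.2149×161.5 + 0.2270×34.6 = 184.7842 per 1000.
Difference = 139.1086 − 184.7842 = -45.6757.

-45.68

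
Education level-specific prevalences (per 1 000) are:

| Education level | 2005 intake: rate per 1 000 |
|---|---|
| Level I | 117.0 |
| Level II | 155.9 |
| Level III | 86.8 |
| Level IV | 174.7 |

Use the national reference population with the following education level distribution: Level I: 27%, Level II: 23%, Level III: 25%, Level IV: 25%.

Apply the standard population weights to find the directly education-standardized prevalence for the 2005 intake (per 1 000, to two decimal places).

Standard weights: 0.27, 0.23, 0.25, 0.25.
Standardized rate: 0.2700×117.0 + 0.2300×155.9 + 0.2500×86.8 + 0.2500×174.7 = 132.8220 per 1 000.

132.82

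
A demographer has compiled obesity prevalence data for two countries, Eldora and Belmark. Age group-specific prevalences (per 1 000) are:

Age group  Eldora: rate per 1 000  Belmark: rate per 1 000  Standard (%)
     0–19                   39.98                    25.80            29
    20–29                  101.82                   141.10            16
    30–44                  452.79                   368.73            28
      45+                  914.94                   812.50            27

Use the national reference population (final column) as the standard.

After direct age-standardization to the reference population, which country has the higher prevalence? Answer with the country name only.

Eldora

Standard weights: 0.29, 0.16, 0.28, 0.27.
Eldora: 0.2900×39.98 + 0.1600×101.82 + 0.2800×452.79 + 0.2700×914.94 = 401.7004 per 1 000.
Belmark: 0.2900×25.80 + 0.1600×141.10 + 0.2800×368.73 + 0.2700×812.50 = 352.6774 per 1 000.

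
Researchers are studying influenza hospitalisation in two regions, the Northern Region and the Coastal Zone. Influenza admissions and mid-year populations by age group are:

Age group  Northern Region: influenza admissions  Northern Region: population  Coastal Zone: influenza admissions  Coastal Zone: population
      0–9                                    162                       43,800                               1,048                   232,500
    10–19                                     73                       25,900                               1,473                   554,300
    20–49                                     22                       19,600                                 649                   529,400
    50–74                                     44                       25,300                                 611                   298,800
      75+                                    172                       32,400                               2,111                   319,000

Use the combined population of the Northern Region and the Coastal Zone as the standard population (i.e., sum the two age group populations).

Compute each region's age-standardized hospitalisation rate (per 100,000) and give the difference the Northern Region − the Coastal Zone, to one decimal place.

Age-specific rates per 100,000 for the Northern Region: 369.86, 281.85, 112.24, 173.91, 530.86.
For the Coastal Zone: 450.75, 265.74, 122.59, 204.48, 661.76.
Combined standard total = 2,081,000; weights = 0.1328, 0.2788, 0.2638, 0.1557, 0.1689.
The Northern Region: 0.1328×369.86 + 0.2788×281.85 + 0.2638×112.24 + 0.1557×173.91 + 0.1689×530.86 = 274.0306 per 100,000.
The Coastal Zone: 0.1328×450.75 + 0.2788×265.74 + 0.2638×122.59 + 0.1557×204.48 + 0.1689×661.76 = 309.8716 per 100,000.
Difference = 274.0306 − 309.8716 = -35.8409.

-35.8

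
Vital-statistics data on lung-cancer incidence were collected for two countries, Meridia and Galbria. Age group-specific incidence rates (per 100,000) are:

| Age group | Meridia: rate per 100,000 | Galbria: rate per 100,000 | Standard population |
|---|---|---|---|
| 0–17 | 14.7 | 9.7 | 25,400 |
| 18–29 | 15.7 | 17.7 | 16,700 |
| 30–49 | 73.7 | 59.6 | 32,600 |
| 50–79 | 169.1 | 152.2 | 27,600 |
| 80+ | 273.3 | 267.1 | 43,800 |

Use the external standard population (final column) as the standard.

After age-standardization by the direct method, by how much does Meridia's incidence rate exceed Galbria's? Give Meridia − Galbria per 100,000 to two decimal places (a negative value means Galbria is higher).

8.84

Standard total = 146,100; weights = 0.1739, 0.1143, 0.2231, 0.1889, 0.2998.
Meridia: 0.1739×14.7 + 0.1143×15.7 + 0.2231×73.7 + 0.1889×169.1 + 0.2998×273.3 = 134.6741 per 100,000.
Galbria: 0.1739×9.7 + 0.1143×17.7 + 0.2231×59.6 + 0.1889×152.2 + 0.2998×267.1 = 125.8359 per 100,000.
Difference = 134.6741 − 125.8359 = 8.8382.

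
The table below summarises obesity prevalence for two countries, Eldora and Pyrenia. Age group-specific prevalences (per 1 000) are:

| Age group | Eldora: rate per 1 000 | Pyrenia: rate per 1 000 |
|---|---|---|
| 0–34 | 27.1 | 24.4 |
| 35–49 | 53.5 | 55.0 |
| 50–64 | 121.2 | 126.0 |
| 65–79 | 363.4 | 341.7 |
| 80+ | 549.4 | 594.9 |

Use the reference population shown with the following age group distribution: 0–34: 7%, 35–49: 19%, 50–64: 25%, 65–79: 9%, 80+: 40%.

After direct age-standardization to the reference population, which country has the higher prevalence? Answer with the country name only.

Pyrenia

Standard weights: 0.07, 0.19, 0.25, 0.09, 0.40.
Eldora: 0.0700×27.1 + 0.1900×53.5 + 0.2500×121.2 + 0.0900×363.4 + 0.4000×549.4 = 294.8280 per 1 000.
Pyrenia: 0.0700×24.4 + 0.1900×55.0 + 0.2500×126.0 + 0.0900×341.7 + 0.4000×594.9 = 312.3710 per 1 000.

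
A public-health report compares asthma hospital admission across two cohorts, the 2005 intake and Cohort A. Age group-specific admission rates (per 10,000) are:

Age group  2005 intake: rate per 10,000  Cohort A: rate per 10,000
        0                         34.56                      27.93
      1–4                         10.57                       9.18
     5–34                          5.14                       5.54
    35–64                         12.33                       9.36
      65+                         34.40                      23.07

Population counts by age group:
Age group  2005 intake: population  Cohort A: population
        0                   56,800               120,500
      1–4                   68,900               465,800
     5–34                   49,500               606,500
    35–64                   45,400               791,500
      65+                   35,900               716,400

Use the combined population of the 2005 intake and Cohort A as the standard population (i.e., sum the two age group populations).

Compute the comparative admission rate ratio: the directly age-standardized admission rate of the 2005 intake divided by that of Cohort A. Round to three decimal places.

1.327

Combined standard total = 2,957,200; weights = 0.0600, 0.1808, 0.2218, 0.2830, 0.2544.
The 2005 intake: 0.0600×34.56 + 0.1808×10.57 + 0.2218×5.14 + 0.2830×12.33 + 0.2544×34.40 = 17.3641 per 10,000.
Cohort A: 0.0600×27.93 + 0.1808×9.18 + 0.2218×5.54 + 0.2830×9.36 + 0.2544×23.07 = 13.0812 per 10,000.
Ratio = 17.3641 ÷ 13.0812 = 1.32741.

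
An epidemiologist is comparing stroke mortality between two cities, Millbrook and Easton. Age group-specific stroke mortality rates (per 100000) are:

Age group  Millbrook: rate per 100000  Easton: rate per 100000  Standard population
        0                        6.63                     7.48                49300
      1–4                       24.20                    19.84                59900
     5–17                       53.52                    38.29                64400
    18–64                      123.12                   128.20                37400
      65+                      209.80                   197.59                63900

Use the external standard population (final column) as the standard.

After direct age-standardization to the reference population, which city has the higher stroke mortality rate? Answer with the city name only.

Millbrook

Standard total = 274900; weights = 0.1793, 0.2179, 0.2343, 0.1360, 0.2324.
Millbrook: 0.1793×6.63 + 0.2179×24.20 + 0.2343×53.52 + 0.1360×123.12 + 0.2324×209.80 = 84.5181 per 100000.
Easton: 0.1793×7.48 + 0.2179×19.84 + 0.2343×38.29 + 0.1360×128.20 + 0.2324×197.59 = 78.0056 per 100000.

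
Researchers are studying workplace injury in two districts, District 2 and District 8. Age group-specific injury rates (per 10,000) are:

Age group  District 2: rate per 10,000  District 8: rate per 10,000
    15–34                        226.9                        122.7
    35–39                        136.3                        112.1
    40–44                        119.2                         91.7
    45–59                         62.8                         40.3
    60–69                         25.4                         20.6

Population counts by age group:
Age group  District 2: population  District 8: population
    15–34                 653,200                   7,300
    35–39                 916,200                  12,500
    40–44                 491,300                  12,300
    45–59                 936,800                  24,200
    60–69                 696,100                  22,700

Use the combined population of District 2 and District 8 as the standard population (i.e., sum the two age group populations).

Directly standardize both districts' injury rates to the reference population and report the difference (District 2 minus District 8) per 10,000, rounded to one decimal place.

34.5

Combined standard total = 3,772,600; weights = 0.1751, 0.2462, 0.1335, 0.2547, 0.1905.
District 2: 0.1751×226.9 + 0.2462×136.3 + 0.1335×119.2 + 0.2547×62.8 + 0.1905×25.4 = 110.0267 per 10,000.
District 8: 0.1751×122.7 + 0.2462×112.1 + 0.1335×91.7 + 0.2547×40.3 + 0.1905×20.6 = 75.5093 per 10,000.
Difference = 110.0267 − 75.5093 = 34.5174.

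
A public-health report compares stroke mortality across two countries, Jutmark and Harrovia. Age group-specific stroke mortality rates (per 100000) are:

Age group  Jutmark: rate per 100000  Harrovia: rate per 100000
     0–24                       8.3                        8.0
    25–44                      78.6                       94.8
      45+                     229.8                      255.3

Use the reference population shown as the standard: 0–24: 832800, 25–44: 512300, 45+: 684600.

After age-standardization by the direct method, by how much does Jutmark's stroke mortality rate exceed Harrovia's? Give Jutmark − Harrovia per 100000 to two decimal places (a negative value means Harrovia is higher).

-12.57

Standard total = 2029700; weights = 0.4103, 0.2524, 0.3373.
Jutmark: 0.4103×8.3 + 0.2524×78.6 + 0.3373×229.8 = 100.7539 per 100000.
Harrovia: 0.4103×8.0 + 0.2524×94.8 + 0.3373×255.3 = 113.3206 per 100000.
Difference = 100.7539 − 113.3206 = -12.5667.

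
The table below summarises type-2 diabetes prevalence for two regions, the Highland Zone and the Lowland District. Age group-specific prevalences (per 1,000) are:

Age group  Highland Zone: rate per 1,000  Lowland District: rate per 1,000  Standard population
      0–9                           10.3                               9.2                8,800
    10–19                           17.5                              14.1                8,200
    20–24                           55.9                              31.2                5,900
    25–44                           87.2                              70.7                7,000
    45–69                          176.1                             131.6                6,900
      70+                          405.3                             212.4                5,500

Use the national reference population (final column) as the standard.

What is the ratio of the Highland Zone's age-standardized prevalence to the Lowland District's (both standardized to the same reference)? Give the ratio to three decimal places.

1.565

Standard total = 42,300; weights = 0.2080, 0.1939, 0.1395, 0.1655, 0.1631, 0.1300.
The Highland Zone: 0.2080×10.3 + 0.1939×17.5 + 0.1395×55.9 + 0.1655×87.2 + 0.1631×176.1 + 0.1300×405.3 = 109.1865 per 1,000.
The Lowland District: 0.2080×9.2 + 0.1939×14.1 + 0.1395×31.2 + 0.1655×70.7 + 0.1631×131.6 + 0.1300×212.4 = 69.7825 per 1,000.
Ratio = 109.1865 ÷ 69.7825 = 1.56467.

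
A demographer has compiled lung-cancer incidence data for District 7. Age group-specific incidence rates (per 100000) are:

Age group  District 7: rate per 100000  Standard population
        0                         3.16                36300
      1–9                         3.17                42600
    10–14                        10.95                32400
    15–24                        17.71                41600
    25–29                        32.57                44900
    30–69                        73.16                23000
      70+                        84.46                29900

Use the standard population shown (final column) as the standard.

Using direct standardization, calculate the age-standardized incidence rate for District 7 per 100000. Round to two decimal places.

27.97

Standard total = 250700; weights = 0.1448, 0.1699, 0.1292, 0.1659, 0.1791, 0.0917, 0.1193.
Standardized rate: 0.1448×3.16 + 0.1699×3.17 + 0.1292×10.95 + 0.1659×17.71 + 0.1791×32.57 + 0.0917×73.16 + 0.1193×84.46 = 27.9685 per 100000.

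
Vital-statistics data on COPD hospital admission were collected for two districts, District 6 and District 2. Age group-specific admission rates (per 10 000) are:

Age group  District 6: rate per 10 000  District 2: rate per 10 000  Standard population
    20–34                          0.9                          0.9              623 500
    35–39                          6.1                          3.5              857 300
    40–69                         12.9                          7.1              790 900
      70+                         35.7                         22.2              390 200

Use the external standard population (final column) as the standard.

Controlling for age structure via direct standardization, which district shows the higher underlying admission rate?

Standard total = 2 661 900; weights = 0.2342, 0.3221, 0.2971, 0.1466.
District 6: 0.2342×0.9 + 0.3221×6.1 + 0.2971×12.9 + 0.1466×35.7 = 11.2414 per 10 000.
District 2: 0.2342×0.9 + 0.3221×3.5 + 0.2971×7.1 + 0.1466×22.2 = 6.7018 per 10 000.

District 6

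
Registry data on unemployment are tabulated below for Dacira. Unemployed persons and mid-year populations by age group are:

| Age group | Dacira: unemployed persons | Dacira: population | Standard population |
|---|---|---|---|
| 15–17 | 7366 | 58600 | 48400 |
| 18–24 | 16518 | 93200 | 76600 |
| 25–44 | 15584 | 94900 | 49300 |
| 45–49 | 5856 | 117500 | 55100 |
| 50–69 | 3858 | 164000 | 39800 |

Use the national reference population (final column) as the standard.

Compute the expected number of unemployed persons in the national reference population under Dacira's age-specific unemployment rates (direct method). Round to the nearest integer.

31438

Age-specific rates per 1000 for Dacira: 125.700, 177.232, 164.215, 49.838, 23.524.
Expected unemployed persons = Σ (standard pop × age-specific rate ÷ 1000)
= 48400×125.700/1000 + 76600×177.232/1000 + 49300×164.215/1000 + 55100×49.838/1000 + 39800×23.524/1000
= 6083.86 + 13575.95 + 8095.80 + 2746.09 + 936.27 = 31437.97.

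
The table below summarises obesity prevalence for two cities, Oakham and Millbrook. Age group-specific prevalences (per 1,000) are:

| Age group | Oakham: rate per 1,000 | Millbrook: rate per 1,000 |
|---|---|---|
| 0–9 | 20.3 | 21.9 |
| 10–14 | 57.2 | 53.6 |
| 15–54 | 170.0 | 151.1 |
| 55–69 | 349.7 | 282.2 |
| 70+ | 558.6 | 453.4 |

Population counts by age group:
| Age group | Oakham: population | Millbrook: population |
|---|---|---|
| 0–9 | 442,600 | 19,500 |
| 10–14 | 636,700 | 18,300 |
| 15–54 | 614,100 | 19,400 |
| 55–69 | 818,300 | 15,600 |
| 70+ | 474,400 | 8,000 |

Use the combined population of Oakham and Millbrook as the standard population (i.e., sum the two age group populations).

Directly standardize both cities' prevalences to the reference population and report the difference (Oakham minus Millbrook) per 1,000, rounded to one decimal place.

Combined standard total = 3,066,900; weights = 0.1507, 0.2136, 0.2066, 0.2719, 0.1573.
Oakham: 0.1507×20.3 + 0.2136×57.2 + 0.2066×170.0 + 0.2719×349.7 + 0.1573×558.6 = 233.3383 per 1,000.
Millbrook: 0.1507×21.9 + 0.2136×53.6 + 0.2066×151.1 + 0.2719×282.2 + 0.1573×453.4 = 194.0059 per 1,000.
Difference = 233.3383 − 194.0059 = 39.3324.

39.3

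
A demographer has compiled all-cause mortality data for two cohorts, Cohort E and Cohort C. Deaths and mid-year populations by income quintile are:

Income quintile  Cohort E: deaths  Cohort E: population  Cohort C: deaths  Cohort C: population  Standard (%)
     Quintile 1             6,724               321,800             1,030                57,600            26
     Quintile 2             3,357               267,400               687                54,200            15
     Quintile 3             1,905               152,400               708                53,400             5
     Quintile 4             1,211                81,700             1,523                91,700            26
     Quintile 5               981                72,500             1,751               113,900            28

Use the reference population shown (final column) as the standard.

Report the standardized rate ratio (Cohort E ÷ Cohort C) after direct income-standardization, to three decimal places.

0.984

Income-specific rates per 100,000 for Cohort E: 2089.50, 1255.42, 1250.00, 1482.25, 1353.10.
For Cohort C: 1788.19, 1267.53, 1325.84, 1660.85, 1537.31.
Standard weights: 0.26, 0.15, 0.05, 0.26, 0.28.
Cohort E: 0.2600×2089.50 + 0.1500×1255.42 + 0.0500×1250.00 + 0.2600×1482.25 + 0.2800×1353.10 = 1558.3370 per 100,000.
Cohort C: 0.2600×1788.19 + 0.1500×1267.53 + 0.0500×1325.84 + 0.2600×1660.85 + 0.2800×1537.31 = 1583.6208 per 100,000.
Ratio = 1558.3370 ÷ 1583.6208 = 0.98403.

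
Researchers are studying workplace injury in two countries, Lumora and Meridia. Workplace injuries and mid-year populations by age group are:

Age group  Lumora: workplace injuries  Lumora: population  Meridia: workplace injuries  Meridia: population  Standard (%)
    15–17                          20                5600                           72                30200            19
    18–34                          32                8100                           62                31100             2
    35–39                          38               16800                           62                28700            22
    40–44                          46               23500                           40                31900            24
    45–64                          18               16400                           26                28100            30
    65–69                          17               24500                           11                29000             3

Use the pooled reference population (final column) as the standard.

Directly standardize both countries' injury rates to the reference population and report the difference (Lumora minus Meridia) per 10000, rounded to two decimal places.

Age-specific rates per 10000 for Lumora: 35.71, 39.51, 22.62, 19.57, 10.98, 6.94.
For Meridia: 23.84, 19.94, 21.60, 12.54, 9.25, 3.79.
Standard weights: 0.19, 0.02, 0.22, 0.24, 0.30, 0.03.
Lumora: 0.1900×35.71 + 0.0200×39.51 + 0.2200×22.62 + 0.2400×19.57 + 0.3000×10.98 + 0.0300×6.94 = 20.7507 per 10000.
Meridia: 0.1900×23.84 + 0.0200×19.94 + 0.2200×21.60 + 0.2400×12.54 + 0.3000×9.25 + 0.0300×3.79 = 15.5801 per 10000.
Difference = 20.7507 − 15.5801 = 5.1706.

5.17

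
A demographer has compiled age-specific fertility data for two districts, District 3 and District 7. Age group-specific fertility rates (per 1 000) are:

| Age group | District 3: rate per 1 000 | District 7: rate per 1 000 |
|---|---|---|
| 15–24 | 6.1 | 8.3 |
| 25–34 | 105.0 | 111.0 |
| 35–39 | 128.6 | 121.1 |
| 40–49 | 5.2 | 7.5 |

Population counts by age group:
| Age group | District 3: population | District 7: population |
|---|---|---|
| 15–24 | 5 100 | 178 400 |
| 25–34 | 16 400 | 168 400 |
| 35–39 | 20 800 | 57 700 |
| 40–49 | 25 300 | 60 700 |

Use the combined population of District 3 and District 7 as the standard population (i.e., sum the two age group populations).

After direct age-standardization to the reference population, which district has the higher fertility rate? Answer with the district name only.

District 7

Combined standard total = 532 800; weights = 0.3444, 0.3468, 0.1473, 0.1614.
District 3: 0.3444×6.1 + 0.3468×105.0 + 0.1473×128.6 + 0.1614×5.2 = 58.3064 per 1 000.
District 7: 0.3444×8.3 + 0.3468×111.0 + 0.1473×121.1 + 0.1614×7.5 = 60.4114 per 1 000.
The crude rates (67.45 vs 59.36) would put District 3 higher, but that reflects its age composition; once standardized to a common age structure, District 7 has the higher underlying rate.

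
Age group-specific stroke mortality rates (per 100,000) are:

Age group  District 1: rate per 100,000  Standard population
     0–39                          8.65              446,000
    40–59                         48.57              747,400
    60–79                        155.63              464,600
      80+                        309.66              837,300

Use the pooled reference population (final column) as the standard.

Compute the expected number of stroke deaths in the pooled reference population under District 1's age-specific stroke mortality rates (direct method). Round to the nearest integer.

3717

Expected stroke deaths = Σ (standard pop × age-specific rate ÷ 100,000)
= 446,000×8.65/100,000 + 747,400×48.57/100,000 + 464,600×155.63/100,000 + 837,300×309.66/100,000
= 38.58 + 363.01 + 723.06 + 2592.78 = 3717.43.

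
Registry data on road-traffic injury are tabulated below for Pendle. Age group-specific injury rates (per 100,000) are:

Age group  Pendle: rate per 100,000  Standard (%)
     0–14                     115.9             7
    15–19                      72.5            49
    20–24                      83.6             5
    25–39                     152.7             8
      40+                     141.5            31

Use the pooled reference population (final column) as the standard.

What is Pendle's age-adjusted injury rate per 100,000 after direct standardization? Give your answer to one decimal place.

Standard weights: 0.07, 0.49, 0.05, 0.08, 0.31.
Standardized rate: 0.0700×115.9 + 0.4900×72.5 + 0.0500×83.6 + 0.0800×152.7 + 0.3100×141.5 = 103.8990 per 100,000.

103.9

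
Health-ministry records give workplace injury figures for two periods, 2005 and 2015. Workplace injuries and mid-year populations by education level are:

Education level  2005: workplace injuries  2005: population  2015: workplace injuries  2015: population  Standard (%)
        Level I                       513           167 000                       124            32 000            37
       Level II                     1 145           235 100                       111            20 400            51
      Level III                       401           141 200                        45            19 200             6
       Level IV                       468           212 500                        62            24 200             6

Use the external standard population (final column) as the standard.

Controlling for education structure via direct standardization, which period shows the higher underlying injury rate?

Education-specific rates per 10 000 for 2005: 30.72, 48.70, 28.40, 22.02.
For 2015: 38.75, 54.41, 23.44, 25.62.
Standard weights: 0.37, 0.51, 0.06, 0.06.
2005: 0.3700×30.72 + 0.5100×48.70 + 0.0600×28.40 + 0.0600×22.02 = 39.2296 per 10 000.
2015: 0.3700×38.75 + 0.5100×54.41 + 0.0600×23.44 + 0.0600×25.62 = 45.0309 per 10 000.

2015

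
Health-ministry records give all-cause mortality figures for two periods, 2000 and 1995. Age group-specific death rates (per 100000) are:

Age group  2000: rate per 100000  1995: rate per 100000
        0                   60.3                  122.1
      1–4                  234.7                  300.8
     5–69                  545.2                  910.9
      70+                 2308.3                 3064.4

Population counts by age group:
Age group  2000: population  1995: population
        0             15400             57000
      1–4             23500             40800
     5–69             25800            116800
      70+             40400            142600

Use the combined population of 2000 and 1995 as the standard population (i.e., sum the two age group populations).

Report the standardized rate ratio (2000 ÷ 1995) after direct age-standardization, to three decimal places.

0.723

Combined standard total = 462300; weights = 0.1566, 0.1391, 0.3085, 0.3958.
2000: 0.1566×60.3 + 0.1391×234.7 + 0.3085×545.2 + 0.3958×2308.3 = 1123.9917 per 100000.
1995: 0.1566×122.1 + 0.1391×300.8 + 0.3085×910.9 + 0.3958×3064.4 = 1554.9665 per 100000.
Ratio = 1123.9917 ÷ 1554.9665 = 0.72284.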